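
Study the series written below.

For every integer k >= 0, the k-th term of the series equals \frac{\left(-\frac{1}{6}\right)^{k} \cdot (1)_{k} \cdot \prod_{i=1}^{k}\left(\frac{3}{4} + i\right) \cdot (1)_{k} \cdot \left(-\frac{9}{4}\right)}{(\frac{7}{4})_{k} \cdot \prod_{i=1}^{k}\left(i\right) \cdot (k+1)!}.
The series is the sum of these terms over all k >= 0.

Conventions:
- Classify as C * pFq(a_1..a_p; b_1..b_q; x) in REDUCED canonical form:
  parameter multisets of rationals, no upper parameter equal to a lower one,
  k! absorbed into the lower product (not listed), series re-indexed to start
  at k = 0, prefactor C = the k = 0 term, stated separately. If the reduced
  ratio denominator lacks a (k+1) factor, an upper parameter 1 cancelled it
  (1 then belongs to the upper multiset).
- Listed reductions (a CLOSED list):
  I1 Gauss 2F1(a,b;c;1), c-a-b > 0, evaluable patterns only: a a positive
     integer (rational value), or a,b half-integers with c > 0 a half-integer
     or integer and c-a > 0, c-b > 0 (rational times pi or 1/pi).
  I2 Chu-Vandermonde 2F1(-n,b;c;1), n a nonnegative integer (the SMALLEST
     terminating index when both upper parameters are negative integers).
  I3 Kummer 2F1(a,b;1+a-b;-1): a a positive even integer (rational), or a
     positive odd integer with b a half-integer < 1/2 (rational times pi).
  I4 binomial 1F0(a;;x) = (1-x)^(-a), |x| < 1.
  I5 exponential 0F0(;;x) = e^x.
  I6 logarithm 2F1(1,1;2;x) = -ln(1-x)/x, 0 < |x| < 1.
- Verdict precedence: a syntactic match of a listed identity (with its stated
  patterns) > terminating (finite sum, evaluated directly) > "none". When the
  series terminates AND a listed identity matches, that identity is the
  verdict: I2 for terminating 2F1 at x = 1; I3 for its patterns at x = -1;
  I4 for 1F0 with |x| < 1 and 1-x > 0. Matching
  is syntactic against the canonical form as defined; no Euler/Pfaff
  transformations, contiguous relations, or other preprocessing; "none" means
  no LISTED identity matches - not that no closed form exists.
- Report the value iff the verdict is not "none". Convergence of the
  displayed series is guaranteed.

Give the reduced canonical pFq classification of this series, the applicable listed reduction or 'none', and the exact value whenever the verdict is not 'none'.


The tell: x = -\frac{1}{6} and the parameter 7/4 appears in both the upper and lower lists and cancels.
Adjacent-term ratio: r(k) = -\frac{1}{6} * (k+1) (k+1) / [(k+2) (k+1)] - poly over poly, x = -\frac{1}{6} from leading terms; C = -\frac{9}{4} at k = 0.

Prefactor -\frac{9}{4}, argument -\frac{1}{6}: 2F1 with upper {1, 1} over lower {2}. Verdict at x = -\frac{1}{6}: logarithm (I6) matches (the logarithm: parameters (1,1;2), x = -\frac{1}{6}). Its exact value is \left(-\frac{27}{2}\right) \cdot \ln\left(\frac{7}{6}\right).


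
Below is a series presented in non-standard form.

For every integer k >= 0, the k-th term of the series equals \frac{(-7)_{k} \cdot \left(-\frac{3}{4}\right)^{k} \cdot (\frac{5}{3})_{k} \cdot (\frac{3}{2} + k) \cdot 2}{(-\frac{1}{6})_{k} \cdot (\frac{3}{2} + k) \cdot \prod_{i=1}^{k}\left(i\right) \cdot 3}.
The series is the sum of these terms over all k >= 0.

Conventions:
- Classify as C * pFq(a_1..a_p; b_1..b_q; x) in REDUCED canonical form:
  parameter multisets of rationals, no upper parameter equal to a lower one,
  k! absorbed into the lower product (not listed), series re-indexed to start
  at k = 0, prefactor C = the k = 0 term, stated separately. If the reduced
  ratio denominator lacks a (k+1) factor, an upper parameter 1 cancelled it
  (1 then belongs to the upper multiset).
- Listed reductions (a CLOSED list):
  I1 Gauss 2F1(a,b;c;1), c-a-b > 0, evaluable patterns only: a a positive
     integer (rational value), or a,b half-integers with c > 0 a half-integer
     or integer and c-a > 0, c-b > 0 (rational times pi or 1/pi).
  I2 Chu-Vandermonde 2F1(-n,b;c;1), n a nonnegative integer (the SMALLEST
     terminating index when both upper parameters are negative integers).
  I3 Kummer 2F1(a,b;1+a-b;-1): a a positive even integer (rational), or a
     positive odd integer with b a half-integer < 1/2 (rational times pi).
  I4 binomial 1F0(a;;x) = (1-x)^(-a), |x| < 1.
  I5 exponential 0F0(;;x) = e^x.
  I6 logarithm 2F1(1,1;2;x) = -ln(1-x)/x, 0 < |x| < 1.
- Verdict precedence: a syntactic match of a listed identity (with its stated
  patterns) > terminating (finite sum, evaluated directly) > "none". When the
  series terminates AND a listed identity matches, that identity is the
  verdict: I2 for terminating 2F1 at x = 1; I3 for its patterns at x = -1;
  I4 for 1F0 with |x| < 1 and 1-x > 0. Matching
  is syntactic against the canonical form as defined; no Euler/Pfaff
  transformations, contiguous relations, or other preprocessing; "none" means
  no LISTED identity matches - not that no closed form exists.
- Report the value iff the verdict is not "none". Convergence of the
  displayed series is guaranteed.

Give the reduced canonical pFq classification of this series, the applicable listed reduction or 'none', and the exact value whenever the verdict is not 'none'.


This is \frac{2}{3} * 2F1(-7, \frac{5}{3}; -\frac{1}{6}; -\frac{3}{4}) in reduced canonical form. Verdict: terminating (-7 upstairs). 8 nonzero terms in all; added directly. Its exact value is -\frac{82182281}{34017}.

Key observation: t_0 being \frac{2}{3}, striking the common factor k + 3/2 reduces the term (C = 2/3, x = -3/4).
Adjacent-term ratio: r(k) = -\frac{3}{4} * (k-7) (k+\frac{5}{3}) / [(k-\frac{1}{6}) (k+1)] - rational in k. x = -\frac{3}{4}; t_0 = \frac{2}{3}; negate the roots.


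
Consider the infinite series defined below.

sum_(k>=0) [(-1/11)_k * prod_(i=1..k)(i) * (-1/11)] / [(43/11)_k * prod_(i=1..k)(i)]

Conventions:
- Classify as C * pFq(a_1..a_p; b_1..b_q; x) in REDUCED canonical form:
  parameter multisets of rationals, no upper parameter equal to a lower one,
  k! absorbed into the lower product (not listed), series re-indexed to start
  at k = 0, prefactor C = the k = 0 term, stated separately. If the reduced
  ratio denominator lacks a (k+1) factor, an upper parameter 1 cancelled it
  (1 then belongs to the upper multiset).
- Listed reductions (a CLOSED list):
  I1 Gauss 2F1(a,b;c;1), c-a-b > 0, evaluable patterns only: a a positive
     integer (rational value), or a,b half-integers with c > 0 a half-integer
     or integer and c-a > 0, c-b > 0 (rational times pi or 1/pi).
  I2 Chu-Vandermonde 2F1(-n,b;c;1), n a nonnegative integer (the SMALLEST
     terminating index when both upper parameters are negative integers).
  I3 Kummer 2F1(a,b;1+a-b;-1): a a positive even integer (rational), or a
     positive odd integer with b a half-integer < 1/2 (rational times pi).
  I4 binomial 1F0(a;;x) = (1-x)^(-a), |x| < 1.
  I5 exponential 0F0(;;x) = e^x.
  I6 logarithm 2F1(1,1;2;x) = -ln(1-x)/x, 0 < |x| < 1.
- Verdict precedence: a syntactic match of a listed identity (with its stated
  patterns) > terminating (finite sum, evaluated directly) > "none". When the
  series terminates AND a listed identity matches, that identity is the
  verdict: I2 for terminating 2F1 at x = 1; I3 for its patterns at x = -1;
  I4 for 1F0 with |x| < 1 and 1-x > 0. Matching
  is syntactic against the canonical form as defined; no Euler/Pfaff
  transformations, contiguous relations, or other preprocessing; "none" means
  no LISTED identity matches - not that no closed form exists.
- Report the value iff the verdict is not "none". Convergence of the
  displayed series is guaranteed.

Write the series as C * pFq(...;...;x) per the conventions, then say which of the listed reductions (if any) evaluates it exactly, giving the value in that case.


Prefactor -1/11, argument 1: 2F1 with upper {-1/11, 1} over lower {43/11}. Verdict: the Gauss summation I1 fires (x = 1: the Gamma ratio telescopes since c-a-b = 3 > 0 and a = 1 in Z>0). Exact value: -32/363.

First insight: t_0 = -1/11 here, and the product of the first k integers (C = -1/11, x = 1) is k!.
Adjacent-term ratio: r(k) = 1 * (k-1/11) (k+1) / [(k+43/11) (k+1)] - poly over poly, x = 1 from leading terms; C = -1/11 at k = 0.


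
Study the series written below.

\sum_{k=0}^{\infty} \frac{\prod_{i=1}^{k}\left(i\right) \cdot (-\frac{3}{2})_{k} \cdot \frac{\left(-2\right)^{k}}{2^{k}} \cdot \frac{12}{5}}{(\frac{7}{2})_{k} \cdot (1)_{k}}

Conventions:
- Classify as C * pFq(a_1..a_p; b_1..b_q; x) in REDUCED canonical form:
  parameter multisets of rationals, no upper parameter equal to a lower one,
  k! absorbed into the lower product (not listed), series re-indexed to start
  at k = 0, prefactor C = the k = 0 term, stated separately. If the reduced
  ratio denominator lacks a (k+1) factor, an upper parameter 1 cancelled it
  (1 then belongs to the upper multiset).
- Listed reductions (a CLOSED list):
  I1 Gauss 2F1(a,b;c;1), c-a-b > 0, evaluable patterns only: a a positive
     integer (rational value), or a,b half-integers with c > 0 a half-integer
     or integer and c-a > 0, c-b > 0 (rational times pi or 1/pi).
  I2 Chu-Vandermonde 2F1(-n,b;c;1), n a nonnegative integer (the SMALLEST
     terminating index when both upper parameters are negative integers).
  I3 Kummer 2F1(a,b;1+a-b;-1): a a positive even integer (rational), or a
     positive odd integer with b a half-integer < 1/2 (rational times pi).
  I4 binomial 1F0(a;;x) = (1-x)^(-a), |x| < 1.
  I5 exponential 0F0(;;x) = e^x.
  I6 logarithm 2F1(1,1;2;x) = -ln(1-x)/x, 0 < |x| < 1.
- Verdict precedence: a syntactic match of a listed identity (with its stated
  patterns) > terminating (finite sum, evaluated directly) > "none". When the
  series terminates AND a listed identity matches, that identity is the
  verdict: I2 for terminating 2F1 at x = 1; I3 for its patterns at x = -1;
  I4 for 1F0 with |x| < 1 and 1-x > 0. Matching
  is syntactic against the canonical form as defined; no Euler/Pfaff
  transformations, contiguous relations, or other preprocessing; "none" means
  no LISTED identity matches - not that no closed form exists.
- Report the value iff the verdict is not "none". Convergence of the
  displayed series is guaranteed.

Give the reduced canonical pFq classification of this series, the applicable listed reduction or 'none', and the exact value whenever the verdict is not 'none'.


Reduced: x = -1, 2F1, upper = {-\frac{3}{2}, 1}, lower = {\frac{7}{2}}, C = \frac{12}{5}. Verdict: this is Kummer (I3) (x = -1; c = \frac{7}{2} equals 1+a-b for upper {-\frac{3}{2}, 1}: listed pattern). Hence: \frac{9}{8} \cdot \pi.

Key observation: with t_0 = \frac{12}{5}, the two k-th powers (C = 12/5, x = -1) combine into one argument.
Term ratio: r(k) = -1 * (k-\frac{3}{2}) (k+1) / [(k+\frac{7}{2}) (k+1)] ; factor over Q: parameters, x = -1, and C = \frac{12}{5}.


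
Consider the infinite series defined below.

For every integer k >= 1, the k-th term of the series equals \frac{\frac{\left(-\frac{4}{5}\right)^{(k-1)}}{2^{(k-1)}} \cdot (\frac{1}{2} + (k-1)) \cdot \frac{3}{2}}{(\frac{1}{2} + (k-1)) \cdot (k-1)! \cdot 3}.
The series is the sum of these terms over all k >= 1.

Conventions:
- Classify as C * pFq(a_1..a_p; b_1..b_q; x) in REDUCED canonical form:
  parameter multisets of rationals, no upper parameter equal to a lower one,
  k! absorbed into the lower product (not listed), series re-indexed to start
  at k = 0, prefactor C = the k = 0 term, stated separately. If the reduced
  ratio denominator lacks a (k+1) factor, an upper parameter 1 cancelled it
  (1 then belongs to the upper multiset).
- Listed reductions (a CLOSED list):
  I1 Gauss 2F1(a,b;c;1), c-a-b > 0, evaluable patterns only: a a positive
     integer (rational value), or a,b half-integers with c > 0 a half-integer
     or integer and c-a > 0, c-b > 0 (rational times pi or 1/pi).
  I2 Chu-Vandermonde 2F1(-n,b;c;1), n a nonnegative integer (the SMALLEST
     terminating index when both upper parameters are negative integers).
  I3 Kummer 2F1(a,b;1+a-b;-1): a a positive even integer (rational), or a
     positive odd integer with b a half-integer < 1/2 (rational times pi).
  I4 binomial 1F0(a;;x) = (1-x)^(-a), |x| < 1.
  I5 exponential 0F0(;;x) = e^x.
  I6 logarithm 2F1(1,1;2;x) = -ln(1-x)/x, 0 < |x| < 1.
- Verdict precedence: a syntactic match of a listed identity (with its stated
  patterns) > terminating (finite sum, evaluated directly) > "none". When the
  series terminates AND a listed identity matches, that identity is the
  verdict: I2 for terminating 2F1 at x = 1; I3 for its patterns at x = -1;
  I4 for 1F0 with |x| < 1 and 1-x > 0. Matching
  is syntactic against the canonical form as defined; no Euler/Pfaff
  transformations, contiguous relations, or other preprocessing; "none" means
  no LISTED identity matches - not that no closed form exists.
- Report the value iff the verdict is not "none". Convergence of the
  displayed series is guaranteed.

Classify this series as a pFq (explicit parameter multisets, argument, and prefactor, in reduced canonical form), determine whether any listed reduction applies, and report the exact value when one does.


The tell: x = -\frac{2}{5} and striking the common factor k + 1/2 reduces the term (C = 1/2).
Term ratio: r(k) = -\frac{2}{5} * 1 / [(k+1)] ; factor over Q: parameters, x = -\frac{2}{5}, and C = \frac{1}{2}.

With C = \frac{1}{2}: the canonical form is 0F0(-; -; -\frac{2}{5}). Verdict: the exponential series (I5) matches (the 0F0 exponential series at x = -\frac{2}{5}). Hence: \frac{1}{2} \cdot e^{-\frac{2}{5}}.


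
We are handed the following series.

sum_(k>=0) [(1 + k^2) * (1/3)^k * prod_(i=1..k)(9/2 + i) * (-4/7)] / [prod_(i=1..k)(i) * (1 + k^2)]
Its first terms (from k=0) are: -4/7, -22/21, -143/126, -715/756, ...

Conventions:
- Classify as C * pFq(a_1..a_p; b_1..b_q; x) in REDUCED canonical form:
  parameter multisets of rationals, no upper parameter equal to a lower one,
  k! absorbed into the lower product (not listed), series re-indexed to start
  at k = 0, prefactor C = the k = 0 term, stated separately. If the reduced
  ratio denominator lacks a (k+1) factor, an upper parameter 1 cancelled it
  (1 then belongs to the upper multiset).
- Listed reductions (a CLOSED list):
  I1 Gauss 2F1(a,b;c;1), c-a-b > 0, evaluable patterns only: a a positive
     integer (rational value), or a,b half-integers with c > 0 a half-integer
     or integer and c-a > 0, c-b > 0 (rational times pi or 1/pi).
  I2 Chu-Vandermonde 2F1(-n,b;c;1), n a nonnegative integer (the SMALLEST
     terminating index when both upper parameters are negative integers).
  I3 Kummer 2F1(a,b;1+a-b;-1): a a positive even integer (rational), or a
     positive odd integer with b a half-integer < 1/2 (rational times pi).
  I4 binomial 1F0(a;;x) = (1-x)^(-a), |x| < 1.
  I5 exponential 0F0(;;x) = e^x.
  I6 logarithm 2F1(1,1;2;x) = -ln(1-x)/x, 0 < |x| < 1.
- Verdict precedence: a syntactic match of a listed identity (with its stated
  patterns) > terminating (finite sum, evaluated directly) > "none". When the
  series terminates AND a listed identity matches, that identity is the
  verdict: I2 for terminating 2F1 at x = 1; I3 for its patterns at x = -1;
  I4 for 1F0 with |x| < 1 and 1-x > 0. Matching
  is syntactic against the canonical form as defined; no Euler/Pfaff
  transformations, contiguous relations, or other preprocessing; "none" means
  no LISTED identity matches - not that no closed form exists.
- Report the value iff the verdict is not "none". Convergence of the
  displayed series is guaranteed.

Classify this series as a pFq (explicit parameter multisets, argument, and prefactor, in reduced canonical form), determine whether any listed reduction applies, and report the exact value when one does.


Structural cue: with t_0 = -4/7, the product of the first k integers (C = -4/7, x = 1/3) is k!.
Term ratio: r(k) = (1/3) * (k+11/2) / [(k+1)] ; factor over Q: parameters, x = (1/3), and C = -4/7.

Prefactor -4/7, argument 1/3: 1F0 with upper {11/2} over lower {-}. Verdict: binomial (I4) applies (the 1F0 binomial series: exponent -11/2, x = 1/3). Sum: (-4/7) * (2/3)^(-11/2).


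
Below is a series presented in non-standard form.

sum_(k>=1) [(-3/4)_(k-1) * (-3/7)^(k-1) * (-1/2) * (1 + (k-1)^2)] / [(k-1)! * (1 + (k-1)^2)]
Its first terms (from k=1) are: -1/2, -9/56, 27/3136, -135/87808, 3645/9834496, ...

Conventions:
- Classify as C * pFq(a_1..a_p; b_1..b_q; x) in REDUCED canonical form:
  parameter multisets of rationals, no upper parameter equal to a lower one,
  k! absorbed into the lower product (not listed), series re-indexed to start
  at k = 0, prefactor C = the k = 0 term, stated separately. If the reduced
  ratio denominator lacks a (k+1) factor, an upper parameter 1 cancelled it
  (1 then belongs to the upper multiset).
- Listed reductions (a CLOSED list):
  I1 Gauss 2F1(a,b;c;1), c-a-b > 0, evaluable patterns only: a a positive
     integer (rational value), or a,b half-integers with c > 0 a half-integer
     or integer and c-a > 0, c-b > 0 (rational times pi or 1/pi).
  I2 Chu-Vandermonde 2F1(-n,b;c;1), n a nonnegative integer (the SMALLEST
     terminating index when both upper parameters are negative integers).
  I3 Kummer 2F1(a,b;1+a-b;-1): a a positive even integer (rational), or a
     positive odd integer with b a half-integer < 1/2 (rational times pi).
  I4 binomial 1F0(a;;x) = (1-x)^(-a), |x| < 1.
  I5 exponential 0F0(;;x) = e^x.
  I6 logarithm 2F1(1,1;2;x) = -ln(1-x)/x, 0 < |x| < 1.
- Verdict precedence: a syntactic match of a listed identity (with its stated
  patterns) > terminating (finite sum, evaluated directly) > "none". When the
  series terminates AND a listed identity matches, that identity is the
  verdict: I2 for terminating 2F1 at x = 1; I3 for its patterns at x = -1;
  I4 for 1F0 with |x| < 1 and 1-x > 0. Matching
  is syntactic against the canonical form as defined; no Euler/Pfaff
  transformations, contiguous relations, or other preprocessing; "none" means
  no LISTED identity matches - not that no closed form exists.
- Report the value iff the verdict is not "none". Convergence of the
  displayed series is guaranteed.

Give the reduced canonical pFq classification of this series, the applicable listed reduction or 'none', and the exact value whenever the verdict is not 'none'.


Classification (C = -1/2): 1F0 with upper {-3/4}, lower {-}, argument x = -3/7. Verdict: binomial (I4) applies (the 1F0 binomial series: exponent 3/4, x = -3/7). Sum: (-1/2) * (10/7)^(3/4).

The tell: from the first term -1/2: k^2 + 1 divides numerator and denominator alike; C = -1/2 after cancelling.
Ratio: r(k) = (-3/7) * (k-3/4) / [(k+1)] - rational; roots negated = parameters, x = (-3/7), C = -1/2.


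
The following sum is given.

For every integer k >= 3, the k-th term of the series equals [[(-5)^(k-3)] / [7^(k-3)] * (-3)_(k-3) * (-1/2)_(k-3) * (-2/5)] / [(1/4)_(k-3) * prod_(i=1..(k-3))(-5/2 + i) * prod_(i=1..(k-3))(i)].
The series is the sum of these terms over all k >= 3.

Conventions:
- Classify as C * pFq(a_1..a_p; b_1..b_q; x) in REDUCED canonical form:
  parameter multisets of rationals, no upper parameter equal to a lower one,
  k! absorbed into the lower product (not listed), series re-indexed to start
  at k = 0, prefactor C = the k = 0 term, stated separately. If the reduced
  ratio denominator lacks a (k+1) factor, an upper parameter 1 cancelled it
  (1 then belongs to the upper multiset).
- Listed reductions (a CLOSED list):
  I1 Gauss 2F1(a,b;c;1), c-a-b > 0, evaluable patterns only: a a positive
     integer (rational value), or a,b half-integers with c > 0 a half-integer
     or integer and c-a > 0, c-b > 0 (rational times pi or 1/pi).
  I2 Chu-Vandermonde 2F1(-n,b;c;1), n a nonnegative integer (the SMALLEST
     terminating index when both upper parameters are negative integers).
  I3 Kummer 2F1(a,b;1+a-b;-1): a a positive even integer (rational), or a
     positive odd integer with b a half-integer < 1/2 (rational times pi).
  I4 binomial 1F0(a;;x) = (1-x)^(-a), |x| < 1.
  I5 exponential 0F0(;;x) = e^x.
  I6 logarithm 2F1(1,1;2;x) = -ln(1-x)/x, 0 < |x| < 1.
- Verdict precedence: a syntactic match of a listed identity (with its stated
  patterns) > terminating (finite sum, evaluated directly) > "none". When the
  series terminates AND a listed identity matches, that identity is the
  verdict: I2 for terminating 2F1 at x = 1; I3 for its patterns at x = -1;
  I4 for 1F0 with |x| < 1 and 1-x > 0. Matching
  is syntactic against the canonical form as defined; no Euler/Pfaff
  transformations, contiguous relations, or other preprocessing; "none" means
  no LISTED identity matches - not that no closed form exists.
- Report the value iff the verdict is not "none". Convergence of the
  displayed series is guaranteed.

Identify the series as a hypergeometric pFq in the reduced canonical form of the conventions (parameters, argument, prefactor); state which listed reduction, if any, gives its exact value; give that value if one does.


x = -5/7 here; the reduced form reads 2F2, upper {-3, -1/2}, lower {-3/2, 1/4}, C = -2/5. Verdict: terminating at k = 3: the factor (-3)_k kills every later term; summing the 4 survivors is exact. Hence: -10534/15435.

Key step: with t_0 = -2/5, the lower running product (C = -2/5, x = -5/7) is a rising factorial.
Consecutive-term ratio: r(k) = (-5/7) * (k-3) (k-1/2) / [(k-3/2) (k+1/4) (k+1)] - poly over poly, x = (-5/7) from leading terms; C = -2/5 at k = 0.


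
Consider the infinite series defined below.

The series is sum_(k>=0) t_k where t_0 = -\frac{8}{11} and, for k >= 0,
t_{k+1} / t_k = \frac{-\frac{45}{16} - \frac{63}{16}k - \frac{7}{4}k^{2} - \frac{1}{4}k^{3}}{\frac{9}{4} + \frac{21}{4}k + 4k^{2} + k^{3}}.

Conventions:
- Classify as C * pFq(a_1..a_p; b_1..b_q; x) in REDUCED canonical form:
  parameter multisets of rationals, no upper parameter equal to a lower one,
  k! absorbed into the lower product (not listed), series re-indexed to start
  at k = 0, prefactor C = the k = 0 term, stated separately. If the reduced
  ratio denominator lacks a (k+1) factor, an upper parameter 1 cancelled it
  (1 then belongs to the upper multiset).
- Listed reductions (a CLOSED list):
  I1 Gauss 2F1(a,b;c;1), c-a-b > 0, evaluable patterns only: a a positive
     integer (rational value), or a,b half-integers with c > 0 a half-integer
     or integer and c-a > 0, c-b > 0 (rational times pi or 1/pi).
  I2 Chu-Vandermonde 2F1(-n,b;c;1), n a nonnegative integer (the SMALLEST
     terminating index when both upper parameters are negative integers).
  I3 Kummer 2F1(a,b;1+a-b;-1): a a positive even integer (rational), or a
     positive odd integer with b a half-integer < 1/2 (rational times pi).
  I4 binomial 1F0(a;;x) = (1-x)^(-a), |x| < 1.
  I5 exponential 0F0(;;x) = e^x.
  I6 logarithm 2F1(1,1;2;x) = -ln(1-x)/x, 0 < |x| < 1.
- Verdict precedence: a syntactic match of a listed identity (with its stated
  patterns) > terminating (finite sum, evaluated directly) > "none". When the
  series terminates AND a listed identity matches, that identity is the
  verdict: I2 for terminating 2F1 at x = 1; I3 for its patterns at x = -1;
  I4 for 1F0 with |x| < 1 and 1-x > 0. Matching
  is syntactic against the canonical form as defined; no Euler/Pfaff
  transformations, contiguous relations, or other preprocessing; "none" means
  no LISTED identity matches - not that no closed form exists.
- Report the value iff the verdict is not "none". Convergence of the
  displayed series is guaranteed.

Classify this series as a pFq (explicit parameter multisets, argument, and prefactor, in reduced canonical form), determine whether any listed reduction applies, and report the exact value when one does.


Key observation: t_0 being -\frac{8}{11}, factor the ratio over Q (prefactor -8/11): negated roots = parameters.
Adjacent-term ratio: r(k) = -\frac{1}{4} * (k+\frac{5}{2}) (k+3) / [(k+\frac{3}{2}) (k+1)] - poly over poly, x = -\frac{1}{4} from leading terms; C = -\frac{8}{11} at k = 0.

x = -\frac{1}{4} here; the reduced form reads 2F1, upper {\frac{5}{2}, 3}, lower {\frac{3}{2}}, C = -\frac{8}{11}. Verdict: none. A 2F1 with upper {\frac{5}{2}, 3} fits none of I1-I6 at x = -\frac{1}{4}; the sum runs forever.


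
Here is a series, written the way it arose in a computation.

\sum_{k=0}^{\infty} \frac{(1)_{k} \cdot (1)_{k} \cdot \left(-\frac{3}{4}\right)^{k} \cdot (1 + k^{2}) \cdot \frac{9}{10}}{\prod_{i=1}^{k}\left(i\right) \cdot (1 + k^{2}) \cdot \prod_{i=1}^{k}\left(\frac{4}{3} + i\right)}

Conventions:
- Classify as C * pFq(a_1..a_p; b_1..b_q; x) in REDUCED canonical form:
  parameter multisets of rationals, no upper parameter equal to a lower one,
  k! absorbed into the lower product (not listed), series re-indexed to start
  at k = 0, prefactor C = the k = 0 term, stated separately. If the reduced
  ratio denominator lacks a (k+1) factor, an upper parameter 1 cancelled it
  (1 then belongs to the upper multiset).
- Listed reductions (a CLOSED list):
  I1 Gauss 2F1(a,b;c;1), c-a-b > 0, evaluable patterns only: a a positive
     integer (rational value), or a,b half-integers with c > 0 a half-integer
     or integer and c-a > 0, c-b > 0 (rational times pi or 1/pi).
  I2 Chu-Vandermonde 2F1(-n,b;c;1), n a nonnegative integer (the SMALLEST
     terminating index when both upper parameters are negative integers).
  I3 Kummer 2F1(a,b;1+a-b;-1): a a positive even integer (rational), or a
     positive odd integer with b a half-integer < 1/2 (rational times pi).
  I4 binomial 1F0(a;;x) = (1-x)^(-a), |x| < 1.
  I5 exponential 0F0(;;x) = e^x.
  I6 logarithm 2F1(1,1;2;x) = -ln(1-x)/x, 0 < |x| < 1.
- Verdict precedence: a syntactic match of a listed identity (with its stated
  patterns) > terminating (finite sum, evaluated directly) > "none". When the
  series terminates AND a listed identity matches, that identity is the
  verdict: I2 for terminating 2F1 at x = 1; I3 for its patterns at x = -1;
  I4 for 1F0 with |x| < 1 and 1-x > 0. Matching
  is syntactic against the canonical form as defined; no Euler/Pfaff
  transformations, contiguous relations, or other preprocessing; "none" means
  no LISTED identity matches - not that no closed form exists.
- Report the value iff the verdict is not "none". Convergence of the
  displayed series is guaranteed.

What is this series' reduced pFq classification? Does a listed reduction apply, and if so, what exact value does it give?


Reduced: x = -\frac{3}{4}, 2F1, upper = {1, 1}, lower = {\frac{7}{3}}, C = \frac{9}{10}. Verdict: none. A 2F1 with upper {1, 1} fits none of I1-I6 at x = -\frac{3}{4}; the sum runs forever.

First insight: x = -\frac{3}{4} and the lower running product (C = 9/10, x = -3/4) is a rising factorial.
Step ratio: r(k) = -\frac{3}{4} * (k+1) (k+1) / [(k+\frac{7}{3}) (k+1)] - poly over poly, x = -\frac{3}{4} from leading terms; C = \frac{9}{10} at k = 0.


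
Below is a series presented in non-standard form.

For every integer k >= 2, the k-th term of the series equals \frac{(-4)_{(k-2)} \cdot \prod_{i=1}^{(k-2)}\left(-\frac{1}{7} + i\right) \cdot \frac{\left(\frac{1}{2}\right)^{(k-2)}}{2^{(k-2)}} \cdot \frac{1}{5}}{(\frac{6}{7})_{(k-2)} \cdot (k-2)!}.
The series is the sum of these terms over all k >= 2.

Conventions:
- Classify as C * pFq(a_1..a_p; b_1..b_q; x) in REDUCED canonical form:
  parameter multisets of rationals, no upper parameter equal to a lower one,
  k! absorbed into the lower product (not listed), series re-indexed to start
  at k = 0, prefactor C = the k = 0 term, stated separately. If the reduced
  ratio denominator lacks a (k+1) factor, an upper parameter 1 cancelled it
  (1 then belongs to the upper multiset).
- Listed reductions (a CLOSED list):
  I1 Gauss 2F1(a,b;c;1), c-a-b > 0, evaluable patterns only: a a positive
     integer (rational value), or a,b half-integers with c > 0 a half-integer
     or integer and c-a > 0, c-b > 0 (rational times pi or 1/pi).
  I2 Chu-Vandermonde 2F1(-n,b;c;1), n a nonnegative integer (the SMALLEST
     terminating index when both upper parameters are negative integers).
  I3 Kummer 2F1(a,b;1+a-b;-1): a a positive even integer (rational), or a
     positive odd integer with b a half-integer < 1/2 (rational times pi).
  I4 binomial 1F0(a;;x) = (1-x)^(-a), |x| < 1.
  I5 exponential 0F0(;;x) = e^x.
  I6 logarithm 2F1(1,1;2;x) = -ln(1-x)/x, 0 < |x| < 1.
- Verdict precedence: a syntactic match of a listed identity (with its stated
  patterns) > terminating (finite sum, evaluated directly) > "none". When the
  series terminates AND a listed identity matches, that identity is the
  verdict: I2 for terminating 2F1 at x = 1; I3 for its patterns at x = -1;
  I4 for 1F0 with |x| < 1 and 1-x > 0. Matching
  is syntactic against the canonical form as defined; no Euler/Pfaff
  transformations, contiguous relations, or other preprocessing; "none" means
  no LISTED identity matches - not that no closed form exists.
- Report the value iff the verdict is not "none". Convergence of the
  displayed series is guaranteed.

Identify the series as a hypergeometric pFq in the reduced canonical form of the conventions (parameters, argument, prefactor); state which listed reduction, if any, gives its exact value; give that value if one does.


Canonical form: C = \frac{1}{5} times 1F0 with upper {-4}, lower {-}, x = \frac{1}{4}. Verdict: the binomial series (I4) applies (the 1F0 binomial series: exponent 4, x = \frac{1}{4}). Exact value: \frac{81}{1280}.

First insight: t_0 = \frac{1}{5} here, and the running product (C = 1/5) telescopes to a rising factorial.
Step ratio: r(k) = \frac{1}{4} * (k-4) / [(k+1)] - rational in k, leading ratio \frac{1}{4}; with t_0 = \frac{1}{5}, classification follows.


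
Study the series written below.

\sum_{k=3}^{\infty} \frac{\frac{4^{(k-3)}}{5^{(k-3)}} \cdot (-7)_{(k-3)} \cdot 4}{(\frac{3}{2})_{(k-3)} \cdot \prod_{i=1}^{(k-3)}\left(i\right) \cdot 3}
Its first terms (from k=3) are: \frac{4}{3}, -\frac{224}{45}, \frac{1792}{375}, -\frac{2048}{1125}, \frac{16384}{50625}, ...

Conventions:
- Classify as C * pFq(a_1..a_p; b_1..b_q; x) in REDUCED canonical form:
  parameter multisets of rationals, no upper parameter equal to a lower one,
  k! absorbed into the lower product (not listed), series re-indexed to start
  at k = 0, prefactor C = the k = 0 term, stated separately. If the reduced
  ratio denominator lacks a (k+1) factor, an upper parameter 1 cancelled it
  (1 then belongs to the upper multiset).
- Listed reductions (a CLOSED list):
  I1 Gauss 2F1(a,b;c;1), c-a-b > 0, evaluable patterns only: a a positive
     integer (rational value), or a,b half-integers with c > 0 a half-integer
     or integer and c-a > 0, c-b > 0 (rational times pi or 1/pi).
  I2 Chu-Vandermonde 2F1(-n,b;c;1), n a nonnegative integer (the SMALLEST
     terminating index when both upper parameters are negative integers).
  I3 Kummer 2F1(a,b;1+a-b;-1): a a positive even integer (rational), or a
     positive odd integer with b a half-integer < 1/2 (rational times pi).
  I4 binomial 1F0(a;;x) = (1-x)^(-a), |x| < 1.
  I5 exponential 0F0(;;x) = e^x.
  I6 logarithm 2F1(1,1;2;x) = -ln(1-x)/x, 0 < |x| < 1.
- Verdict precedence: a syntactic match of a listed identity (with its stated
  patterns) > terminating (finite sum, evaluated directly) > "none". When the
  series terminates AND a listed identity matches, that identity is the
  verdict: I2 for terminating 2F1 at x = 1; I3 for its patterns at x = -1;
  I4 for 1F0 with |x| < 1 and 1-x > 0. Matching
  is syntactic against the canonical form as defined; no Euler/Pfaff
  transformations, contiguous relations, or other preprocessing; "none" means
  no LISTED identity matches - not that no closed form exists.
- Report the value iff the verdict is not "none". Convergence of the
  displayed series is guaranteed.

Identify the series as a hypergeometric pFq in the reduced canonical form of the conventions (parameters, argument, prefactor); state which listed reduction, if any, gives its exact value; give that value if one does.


Reduced: x = \frac{4}{5}, 1F1, upper = {-7}, lower = {\frac{3}{2}}, C = \frac{4}{3}. Verdict: terminating - upper -7 stops the sum at k = 7; the 8 terms are added exactly. Hence: -\frac{185135969708}{475083984375}.

Key step: with t_0 = \frac{4}{3}, the two geometric factors (prefactor 4/3) combine into one argument.
Step ratio: r(k) = \frac{4}{5} * (k-7) / [(k+\frac{3}{2}) (k+1)] ; factor over Q: parameters, x = \frac{4}{5}, and C = \frac{4}{3}.


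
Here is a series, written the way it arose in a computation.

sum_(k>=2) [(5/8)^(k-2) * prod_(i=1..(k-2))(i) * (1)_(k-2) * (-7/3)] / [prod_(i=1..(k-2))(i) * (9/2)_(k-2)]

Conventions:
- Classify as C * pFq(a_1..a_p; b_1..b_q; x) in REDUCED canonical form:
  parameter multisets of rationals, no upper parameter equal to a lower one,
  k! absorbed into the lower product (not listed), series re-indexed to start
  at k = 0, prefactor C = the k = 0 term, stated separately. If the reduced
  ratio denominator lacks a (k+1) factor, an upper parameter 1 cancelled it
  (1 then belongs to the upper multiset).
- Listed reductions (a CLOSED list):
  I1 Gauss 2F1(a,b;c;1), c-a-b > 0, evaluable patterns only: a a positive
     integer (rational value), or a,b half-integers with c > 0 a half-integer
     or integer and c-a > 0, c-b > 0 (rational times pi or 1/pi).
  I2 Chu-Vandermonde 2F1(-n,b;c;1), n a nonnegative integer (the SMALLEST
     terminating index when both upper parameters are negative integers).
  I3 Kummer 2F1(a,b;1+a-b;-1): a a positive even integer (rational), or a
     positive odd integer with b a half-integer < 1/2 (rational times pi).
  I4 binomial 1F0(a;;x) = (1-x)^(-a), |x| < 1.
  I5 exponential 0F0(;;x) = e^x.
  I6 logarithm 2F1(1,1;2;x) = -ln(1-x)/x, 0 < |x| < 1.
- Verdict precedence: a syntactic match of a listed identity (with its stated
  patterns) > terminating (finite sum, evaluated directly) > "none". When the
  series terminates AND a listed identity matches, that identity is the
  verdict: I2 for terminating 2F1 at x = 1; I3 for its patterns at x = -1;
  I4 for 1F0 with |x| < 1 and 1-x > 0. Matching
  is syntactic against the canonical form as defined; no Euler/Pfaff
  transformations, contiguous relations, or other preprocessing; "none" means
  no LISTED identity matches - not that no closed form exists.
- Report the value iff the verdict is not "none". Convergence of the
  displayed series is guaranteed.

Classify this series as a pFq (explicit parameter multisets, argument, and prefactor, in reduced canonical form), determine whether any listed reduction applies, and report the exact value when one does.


The series (x = 5/8) is 2F1: upper {1, 1}, lower {9/2}, prefactor -7/3. Verdict: none. A 2F1 with upper {1, 1} fits none of I1-I6 at x = 5/8; the sum runs forever.

Key observation: from the first term -7/3: the running product (C = -7/3) telescopes to a rising factorial.
Adjacent-term ratio: r(k) = (5/8) * (k+1) (k+1) / [(k+9/2) (k+1)] - poly over poly, x = (5/8) from leading terms; C = -7/3 at k = 0.


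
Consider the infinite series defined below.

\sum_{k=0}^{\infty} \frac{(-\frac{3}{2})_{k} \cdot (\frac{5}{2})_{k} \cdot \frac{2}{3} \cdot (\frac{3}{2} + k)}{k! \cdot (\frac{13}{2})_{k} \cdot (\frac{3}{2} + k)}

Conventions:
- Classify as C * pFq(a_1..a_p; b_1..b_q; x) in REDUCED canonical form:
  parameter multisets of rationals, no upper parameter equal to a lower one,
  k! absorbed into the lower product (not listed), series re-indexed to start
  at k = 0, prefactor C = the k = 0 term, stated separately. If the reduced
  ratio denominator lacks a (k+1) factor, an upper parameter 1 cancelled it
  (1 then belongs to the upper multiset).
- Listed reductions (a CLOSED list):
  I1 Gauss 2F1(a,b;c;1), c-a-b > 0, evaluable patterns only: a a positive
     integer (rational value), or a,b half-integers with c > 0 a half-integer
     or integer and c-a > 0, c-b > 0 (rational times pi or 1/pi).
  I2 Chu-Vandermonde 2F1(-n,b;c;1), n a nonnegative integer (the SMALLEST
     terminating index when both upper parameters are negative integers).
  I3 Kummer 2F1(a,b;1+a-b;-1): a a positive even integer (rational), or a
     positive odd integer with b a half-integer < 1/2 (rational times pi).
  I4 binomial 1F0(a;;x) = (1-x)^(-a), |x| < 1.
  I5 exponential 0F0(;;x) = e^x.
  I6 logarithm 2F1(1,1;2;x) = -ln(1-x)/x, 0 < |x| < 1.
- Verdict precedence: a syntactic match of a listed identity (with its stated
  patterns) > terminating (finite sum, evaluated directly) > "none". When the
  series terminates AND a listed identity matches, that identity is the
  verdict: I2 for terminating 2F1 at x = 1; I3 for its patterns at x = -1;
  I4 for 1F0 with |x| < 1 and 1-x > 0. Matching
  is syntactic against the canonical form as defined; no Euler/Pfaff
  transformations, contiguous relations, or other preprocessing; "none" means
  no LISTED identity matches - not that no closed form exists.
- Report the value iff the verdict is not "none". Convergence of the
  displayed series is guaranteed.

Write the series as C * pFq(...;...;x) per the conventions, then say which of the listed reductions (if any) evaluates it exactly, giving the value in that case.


Canonical form: C = \frac{2}{3} times 2F1 with upper {-\frac{3}{2}, \frac{5}{2}}, lower {\frac{13}{2}}, x = 1. Verdict: this is Gauss's theorem I1 (half-integer case) (x = 1; upper {-\frac{3}{2}, \frac{5}{2}} half-integers, c = \frac{13}{2} in the evaluable pattern). Hence: \frac{3465}{32768} \cdot \pi.

The tell: from the first term \frac{2}{3}: striking the common factor k + 3/2 reduces the term (C = 2/3).
Adjacent-term ratio: r(k) = 1 * (k-\frac{3}{2}) (k+\frac{5}{2}) / [(k+\frac{13}{2}) (k+1)] ; factor over Q: parameters, x = 1, and C = \frac{2}{3}.


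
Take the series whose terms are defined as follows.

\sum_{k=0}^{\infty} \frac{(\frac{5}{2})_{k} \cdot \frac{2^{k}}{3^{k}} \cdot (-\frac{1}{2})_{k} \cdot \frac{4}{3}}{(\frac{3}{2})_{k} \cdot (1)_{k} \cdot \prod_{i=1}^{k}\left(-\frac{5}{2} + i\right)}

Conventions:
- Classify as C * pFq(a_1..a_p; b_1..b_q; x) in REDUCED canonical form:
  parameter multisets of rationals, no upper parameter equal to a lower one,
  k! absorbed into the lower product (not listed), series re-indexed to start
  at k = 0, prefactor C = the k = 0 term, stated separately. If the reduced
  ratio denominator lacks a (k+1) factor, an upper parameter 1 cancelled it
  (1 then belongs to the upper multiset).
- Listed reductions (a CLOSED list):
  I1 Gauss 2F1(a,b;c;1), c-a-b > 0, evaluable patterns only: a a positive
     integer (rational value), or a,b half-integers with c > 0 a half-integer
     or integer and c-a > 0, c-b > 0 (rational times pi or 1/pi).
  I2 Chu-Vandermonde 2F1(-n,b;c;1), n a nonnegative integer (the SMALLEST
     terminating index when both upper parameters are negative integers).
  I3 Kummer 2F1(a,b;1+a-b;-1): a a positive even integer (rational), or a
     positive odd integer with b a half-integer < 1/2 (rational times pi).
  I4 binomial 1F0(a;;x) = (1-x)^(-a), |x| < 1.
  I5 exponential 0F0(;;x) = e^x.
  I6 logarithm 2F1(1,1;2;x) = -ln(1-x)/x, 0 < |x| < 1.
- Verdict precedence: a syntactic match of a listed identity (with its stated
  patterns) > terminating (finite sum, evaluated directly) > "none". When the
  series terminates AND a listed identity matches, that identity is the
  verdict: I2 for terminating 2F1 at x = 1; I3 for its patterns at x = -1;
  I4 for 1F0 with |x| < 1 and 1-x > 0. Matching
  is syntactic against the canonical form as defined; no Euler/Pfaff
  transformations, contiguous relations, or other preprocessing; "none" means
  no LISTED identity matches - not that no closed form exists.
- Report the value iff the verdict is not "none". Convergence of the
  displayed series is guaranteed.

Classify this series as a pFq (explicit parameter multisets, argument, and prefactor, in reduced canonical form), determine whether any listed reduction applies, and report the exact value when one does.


At argument \frac{2}{3}: a 2F2 with upper {-\frac{1}{2}, \frac{5}{2}}, lower {-\frac{3}{2}, \frac{3}{2}}, scaled by C = \frac{4}{3}. Verdict: none. No listed pattern accepts 2F2(-\frac{1}{2}, \frac{5}{2}; -\frac{3}{2}, \frac{3}{2}; \frac{2}{3}).

Structural cue: from the first term \frac{4}{3}: the two geometric factors (C = 4/3) combine into one argument.
Ratio: r(k) = \frac{2}{3} * (k-\frac{1}{2}) (k+\frac{5}{2}) / [(k-\frac{3}{2}) (k+\frac{3}{2}) (k+1)] - rational; roots negated = parameters, x = \frac{2}{3}, C = \frac{4}{3}.


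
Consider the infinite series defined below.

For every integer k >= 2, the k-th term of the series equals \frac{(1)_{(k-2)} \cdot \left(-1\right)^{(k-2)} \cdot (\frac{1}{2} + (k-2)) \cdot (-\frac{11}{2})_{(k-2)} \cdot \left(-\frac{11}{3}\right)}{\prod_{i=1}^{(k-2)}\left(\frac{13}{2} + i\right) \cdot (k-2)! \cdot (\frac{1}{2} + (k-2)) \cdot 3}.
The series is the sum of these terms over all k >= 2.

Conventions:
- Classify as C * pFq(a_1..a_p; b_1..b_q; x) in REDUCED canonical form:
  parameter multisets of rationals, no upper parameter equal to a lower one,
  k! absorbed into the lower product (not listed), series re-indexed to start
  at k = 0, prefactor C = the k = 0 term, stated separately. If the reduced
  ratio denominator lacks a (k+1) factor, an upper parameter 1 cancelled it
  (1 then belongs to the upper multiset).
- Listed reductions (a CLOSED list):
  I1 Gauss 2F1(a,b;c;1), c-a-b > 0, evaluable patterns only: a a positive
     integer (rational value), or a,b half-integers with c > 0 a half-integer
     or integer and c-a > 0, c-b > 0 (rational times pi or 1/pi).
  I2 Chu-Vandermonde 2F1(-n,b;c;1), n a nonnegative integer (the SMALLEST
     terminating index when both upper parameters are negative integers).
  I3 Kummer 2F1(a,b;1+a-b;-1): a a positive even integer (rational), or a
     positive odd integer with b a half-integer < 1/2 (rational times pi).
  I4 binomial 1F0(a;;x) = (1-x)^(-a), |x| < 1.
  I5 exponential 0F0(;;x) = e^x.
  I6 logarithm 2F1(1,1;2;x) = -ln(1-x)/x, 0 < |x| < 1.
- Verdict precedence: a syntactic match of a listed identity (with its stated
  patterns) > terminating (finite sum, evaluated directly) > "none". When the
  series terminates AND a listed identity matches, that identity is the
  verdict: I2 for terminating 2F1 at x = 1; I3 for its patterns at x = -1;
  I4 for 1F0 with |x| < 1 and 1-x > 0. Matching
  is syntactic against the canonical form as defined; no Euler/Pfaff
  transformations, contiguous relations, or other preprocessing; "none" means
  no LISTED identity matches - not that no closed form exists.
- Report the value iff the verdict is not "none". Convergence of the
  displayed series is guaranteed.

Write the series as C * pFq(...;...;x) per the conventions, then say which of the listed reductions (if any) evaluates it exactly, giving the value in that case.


Structural cue: from the first term -\frac{11}{9}: k + 1/2 divides numerator and denominator alike; prefactor -11/9 after cancelling.
Step ratio: r(k) = -1 * (k-\frac{11}{2}) (k+1) / [(k+\frac{15}{2}) (k+1)] - rational in k. x = -1; t_0 = -\frac{11}{9}; negate the roots.

Canonical form: C = -\frac{11}{9} times 2F1 with upper {-\frac{11}{2}, 1}, lower {\frac{15}{2}}, x = -1. Verdict at x = -1: the Kummer evaluation I3 matches (x = -1; c = \frac{15}{2} equals 1+a-b for upper {-\frac{11}{2}, 1}: listed pattern). Value: \left(-\frac{11011}{12288}\right) \cdot \pi.
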